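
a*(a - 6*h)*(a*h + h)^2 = a^4*h^2 - 6*a^3*h^3 + 2*a^3*h^2 - 12*a^2*h^3 + a^2*h^2 - 6*a*h^3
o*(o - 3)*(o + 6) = o^3 + 3*o^2 - 18*o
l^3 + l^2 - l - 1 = (l - 1)*(l + 1)^2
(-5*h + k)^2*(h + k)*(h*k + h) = 25*h^4*k + 25*h^4 + 15*h^3*k^2 + 15*h^3*k - 9*h^2*k^3 - 9*h^2*k^2 + h*k^4 + h*k^3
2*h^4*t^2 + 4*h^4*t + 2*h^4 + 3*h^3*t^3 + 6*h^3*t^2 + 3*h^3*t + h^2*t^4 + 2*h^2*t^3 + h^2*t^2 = (h + t)*(2*h + t)*(h*t + h)^2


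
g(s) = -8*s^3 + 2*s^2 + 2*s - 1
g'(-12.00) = -3502.00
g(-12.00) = 14087.00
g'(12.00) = -3406.00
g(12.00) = -13513.00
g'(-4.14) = -425.91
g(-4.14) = 592.66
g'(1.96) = -82.36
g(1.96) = -49.63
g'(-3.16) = -250.29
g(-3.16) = 265.09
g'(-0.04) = 1.80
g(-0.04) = -1.08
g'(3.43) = -266.64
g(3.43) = -293.44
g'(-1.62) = -67.47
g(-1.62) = 35.02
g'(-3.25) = -264.50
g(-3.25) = 288.25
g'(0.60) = -4.24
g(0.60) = -0.81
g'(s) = -24*s^2 + 4*s + 2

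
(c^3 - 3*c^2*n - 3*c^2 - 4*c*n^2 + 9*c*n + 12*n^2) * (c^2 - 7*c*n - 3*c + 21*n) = c^5 - 10*c^4*n - 6*c^4 + 17*c^3*n^2 + 60*c^3*n + 9*c^3 + 28*c^2*n^3 - 102*c^2*n^2 - 90*c^2*n - 168*c*n^3 + 153*c*n^2 + 252*n^3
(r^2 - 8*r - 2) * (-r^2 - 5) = -r^4 + 8*r^3 - 3*r^2 + 40*r + 10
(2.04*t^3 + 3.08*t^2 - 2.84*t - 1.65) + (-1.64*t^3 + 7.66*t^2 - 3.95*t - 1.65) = 0.4*t^3 + 10.74*t^2 - 6.79*t - 3.3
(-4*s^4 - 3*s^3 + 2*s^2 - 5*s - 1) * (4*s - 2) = -16*s^5 - 4*s^4 + 14*s^3 - 24*s^2 + 6*s + 2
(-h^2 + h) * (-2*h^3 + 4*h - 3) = 2*h^5 - 2*h^4 - 4*h^3 + 7*h^2 - 3*h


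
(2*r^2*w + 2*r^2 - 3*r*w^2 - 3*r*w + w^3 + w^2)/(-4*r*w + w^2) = (-2*r^2*w - 2*r^2 + 3*r*w^2 + 3*r*w - w^3 - w^2)/(w*(4*r - w))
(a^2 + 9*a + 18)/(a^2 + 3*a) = (a + 6)/a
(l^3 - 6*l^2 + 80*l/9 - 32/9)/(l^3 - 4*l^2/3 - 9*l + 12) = (3*l^2 - 14*l + 8)/(3*(l^2 - 9))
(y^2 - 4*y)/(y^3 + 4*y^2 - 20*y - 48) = y/(y^2 + 8*y + 12)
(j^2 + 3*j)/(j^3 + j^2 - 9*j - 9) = j/(j^2 - 2*j - 3)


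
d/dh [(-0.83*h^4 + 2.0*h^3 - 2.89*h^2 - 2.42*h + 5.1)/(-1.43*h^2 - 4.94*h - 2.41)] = (2.3738*h^5 + 9.4406*h^4 - 11.7588*h^3 - 3.644*h^2 + 28.5158*h + 31.0262)/(2.0449*h^4 + 14.1284*h^3 + 31.2962*h^2 + 23.8108*h + 5.8081)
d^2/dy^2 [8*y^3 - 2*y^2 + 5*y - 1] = 48*y - 4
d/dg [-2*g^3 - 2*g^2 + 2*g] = -6*g^2 - 4*g + 2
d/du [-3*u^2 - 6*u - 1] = -6*u - 6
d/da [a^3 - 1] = 3*a^2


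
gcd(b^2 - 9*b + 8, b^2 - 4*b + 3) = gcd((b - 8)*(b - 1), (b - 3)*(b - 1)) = b - 1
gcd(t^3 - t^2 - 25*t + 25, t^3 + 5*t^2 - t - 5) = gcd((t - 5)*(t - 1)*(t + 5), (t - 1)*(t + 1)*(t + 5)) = t^2 + 4*t - 5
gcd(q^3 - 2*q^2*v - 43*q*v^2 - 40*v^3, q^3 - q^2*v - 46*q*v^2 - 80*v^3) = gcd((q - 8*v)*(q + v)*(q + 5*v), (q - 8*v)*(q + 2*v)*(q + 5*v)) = q^2 - 3*q*v - 40*v^2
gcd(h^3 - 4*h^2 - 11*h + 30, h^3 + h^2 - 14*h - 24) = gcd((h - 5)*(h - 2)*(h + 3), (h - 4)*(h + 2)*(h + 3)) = h + 3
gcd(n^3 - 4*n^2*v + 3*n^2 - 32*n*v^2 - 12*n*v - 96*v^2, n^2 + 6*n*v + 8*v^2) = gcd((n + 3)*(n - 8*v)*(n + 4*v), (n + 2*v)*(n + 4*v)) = n + 4*v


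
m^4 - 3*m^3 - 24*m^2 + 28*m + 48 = (m - 6)*(m - 2)*(m + 1)*(m + 4)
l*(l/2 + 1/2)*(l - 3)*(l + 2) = l^4/2 - 7*l^2/2 - 3*l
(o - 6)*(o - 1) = o^2 - 7*o + 6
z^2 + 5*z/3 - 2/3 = (z - 1/3)*(z + 2)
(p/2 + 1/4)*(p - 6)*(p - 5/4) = p^3/2 - 27*p^2/8 + 31*p/16 + 15/8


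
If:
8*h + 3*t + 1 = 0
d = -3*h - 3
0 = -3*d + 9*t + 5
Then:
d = -26/5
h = 11/15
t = -103/45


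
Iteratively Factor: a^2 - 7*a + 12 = (a - 4)*(a - 3)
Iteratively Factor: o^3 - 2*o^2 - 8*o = (o)*(o^2 - 2*o - 8) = o*(o - 4)*(o + 2)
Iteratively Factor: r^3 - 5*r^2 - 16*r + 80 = (r + 4)*(r^2 - 9*r + 20) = (r - 5)*(r + 4)*(r - 4)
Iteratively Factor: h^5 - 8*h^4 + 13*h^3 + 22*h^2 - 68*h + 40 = (h + 2)*(h^4 - 10*h^3 + 33*h^2 - 44*h + 20) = (h - 2)*(h + 2)*(h^3 - 8*h^2 + 17*h - 10) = (h - 2)*(h - 1)*(h + 2)*(h^2 - 7*h + 10) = (h - 5)*(h - 2)*(h - 1)*(h + 2)*(h - 2)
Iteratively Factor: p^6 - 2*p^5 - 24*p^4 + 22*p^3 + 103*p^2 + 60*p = (p + 1)*(p^5 - 3*p^4 - 21*p^3 + 43*p^2 + 60*p) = p*(p + 1)*(p^4 - 3*p^3 - 21*p^2 + 43*p + 60) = p*(p - 3)*(p + 1)*(p^3 - 21*p - 20) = p*(p - 3)*(p + 1)^2*(p^2 - p - 20) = p*(p - 3)*(p + 1)^2*(p + 4)*(p - 5)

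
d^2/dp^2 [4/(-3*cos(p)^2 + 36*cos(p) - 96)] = 4*(4*sin(p)^4 - 18*sin(p)^2 + 429*cos(p) - 9*cos(3*p) - 210)/(3*(cos(p) - 8)^3*(cos(p) - 4)^3)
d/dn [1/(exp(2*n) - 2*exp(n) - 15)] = 2*(1 - exp(n))*exp(n)/(-exp(2*n) + 2*exp(n) + 15)^2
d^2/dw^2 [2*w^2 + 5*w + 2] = 4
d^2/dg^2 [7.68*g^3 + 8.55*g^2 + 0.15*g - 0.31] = 46.08*g + 17.1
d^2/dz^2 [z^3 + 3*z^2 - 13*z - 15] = 6*z + 6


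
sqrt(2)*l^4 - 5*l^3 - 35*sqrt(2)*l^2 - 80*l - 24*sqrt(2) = (l - 6*sqrt(2))*(l + sqrt(2))*(l + 2*sqrt(2))*(sqrt(2)*l + 1)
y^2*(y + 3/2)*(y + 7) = y^4 + 17*y^3/2 + 21*y^2/2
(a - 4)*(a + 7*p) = a^2 + 7*a*p - 4*a - 28*p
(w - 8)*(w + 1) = w^2 - 7*w - 8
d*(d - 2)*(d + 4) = d^3 + 2*d^2 - 8*d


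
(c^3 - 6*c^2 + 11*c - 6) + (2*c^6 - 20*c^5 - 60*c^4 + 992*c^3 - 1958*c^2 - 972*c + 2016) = 2*c^6 - 20*c^5 - 60*c^4 + 993*c^3 - 1964*c^2 - 961*c + 2010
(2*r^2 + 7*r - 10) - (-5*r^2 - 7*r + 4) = 7*r^2 + 14*r - 14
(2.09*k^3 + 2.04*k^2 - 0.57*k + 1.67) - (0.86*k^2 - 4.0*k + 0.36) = 2.09*k^3 + 1.18*k^2 + 3.43*k + 1.31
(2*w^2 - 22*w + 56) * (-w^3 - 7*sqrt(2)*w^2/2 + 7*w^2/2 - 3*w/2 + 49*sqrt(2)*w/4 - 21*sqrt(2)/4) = -2*w^5 - 7*sqrt(2)*w^4 + 29*w^4 - 136*w^3 + 203*sqrt(2)*w^3/2 - 476*sqrt(2)*w^2 + 229*w^2 - 84*w + 1603*sqrt(2)*w/2 - 294*sqrt(2)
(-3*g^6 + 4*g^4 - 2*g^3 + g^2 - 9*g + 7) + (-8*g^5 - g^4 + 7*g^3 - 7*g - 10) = -3*g^6 - 8*g^5 + 3*g^4 + 5*g^3 + g^2 - 16*g - 3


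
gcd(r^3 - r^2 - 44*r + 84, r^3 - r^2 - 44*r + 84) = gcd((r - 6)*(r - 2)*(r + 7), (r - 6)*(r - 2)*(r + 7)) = r^3 - r^2 - 44*r + 84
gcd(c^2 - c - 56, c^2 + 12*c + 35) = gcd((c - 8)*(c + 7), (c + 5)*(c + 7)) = c + 7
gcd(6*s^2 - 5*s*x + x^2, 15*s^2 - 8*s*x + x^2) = -3*s + x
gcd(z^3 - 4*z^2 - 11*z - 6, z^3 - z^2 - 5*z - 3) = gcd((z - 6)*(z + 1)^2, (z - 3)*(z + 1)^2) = z^2 + 2*z + 1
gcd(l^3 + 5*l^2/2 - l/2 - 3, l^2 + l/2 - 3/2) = l^2 + l/2 - 3/2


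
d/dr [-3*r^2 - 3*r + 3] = -6*r - 3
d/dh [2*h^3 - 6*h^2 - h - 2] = 6*h^2 - 12*h - 1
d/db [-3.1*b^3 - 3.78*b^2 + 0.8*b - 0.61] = -9.3*b^2 - 7.56*b + 0.8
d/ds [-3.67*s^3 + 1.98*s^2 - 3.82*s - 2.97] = -11.01*s^2 + 3.96*s - 3.82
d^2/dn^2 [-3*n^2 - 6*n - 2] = -6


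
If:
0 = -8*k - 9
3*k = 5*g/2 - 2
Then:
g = -11/20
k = -9/8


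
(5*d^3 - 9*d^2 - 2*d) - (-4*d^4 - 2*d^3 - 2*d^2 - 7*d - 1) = 4*d^4 + 7*d^3 - 7*d^2 + 5*d + 1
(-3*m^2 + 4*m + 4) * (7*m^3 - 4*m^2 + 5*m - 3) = -21*m^5 + 40*m^4 - 3*m^3 + 13*m^2 + 8*m - 12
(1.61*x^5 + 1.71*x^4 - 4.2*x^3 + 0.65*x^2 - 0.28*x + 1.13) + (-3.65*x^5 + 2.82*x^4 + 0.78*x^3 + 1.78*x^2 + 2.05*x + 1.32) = -2.04*x^5 + 4.53*x^4 - 3.42*x^3 + 2.43*x^2 + 1.77*x + 2.45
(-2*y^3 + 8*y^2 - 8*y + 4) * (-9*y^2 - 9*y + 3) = 18*y^5 - 54*y^4 - 6*y^3 + 60*y^2 - 60*y + 12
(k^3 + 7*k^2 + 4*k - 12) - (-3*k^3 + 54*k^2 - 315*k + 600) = 4*k^3 - 47*k^2 + 319*k - 612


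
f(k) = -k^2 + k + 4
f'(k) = 1 - 2*k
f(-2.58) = -5.24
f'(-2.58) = 6.16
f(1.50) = 3.25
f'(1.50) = -2.00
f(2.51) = 0.21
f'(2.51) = -4.02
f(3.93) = -7.51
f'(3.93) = -6.86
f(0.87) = 4.11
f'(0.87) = -0.74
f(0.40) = 4.24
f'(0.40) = 0.20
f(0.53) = 4.25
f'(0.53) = -0.06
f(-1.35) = 0.83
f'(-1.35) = 3.70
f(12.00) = -128.00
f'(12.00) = -23.00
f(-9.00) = -86.00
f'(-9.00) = 19.00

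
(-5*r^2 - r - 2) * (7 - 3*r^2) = 15*r^4 + 3*r^3 - 29*r^2 - 7*r - 14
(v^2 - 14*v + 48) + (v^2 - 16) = 2*v^2 - 14*v + 32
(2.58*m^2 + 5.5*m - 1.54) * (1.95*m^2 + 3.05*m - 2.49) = 5.031*m^4 + 18.594*m^3 + 7.3478*m^2 - 18.392*m + 3.8346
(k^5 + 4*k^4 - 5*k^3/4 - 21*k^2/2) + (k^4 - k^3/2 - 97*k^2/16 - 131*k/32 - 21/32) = k^5 + 5*k^4 - 7*k^3/4 - 265*k^2/16 - 131*k/32 - 21/32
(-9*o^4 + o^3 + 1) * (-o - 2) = 9*o^5 + 17*o^4 - 2*o^3 - o - 2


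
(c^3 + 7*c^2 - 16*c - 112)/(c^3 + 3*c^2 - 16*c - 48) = (c + 7)/(c + 3)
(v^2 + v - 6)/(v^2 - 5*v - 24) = (v - 2)/(v - 8)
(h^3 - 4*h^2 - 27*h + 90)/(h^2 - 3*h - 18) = (h^2 + 2*h - 15)/(h + 3)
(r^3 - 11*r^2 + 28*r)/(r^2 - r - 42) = r*(r - 4)/(r + 6)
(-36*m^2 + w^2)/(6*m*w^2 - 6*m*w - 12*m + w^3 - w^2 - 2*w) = (-6*m + w)/(w^2 - w - 2)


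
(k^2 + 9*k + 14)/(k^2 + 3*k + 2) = (k + 7)/(k + 1)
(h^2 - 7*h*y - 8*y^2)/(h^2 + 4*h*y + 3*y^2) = (h - 8*y)/(h + 3*y)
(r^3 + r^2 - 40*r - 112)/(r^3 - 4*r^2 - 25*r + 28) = (r + 4)/(r - 1)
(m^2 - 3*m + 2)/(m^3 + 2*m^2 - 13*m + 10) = 1/(m + 5)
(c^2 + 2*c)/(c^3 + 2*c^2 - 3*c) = (c + 2)/(c^2 + 2*c - 3)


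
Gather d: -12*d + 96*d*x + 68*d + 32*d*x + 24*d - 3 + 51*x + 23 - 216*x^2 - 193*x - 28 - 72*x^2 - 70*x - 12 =d*(128*x + 80) - 288*x^2 - 212*x - 20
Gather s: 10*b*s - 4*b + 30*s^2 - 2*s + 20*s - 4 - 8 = -4*b + 30*s^2 + s*(10*b + 18) - 12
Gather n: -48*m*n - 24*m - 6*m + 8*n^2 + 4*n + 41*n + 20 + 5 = -30*m + 8*n^2 + n*(45 - 48*m) + 25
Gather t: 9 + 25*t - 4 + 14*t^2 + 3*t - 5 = 14*t^2 + 28*t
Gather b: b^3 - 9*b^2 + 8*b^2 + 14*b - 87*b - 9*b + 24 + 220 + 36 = b^3 - b^2 - 82*b + 280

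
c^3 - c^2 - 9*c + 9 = (c - 3)*(c - 1)*(c + 3)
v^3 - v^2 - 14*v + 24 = (v - 3)*(v - 2)*(v + 4)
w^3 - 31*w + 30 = (w - 5)*(w - 1)*(w + 6)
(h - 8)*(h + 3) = h^2 - 5*h - 24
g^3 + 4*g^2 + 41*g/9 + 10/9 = (g + 1/3)*(g + 5/3)*(g + 2)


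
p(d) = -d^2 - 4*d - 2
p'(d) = -2*d - 4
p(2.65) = -19.62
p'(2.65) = -9.30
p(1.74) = -11.99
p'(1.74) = -7.48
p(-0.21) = -1.20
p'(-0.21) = -3.58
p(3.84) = -32.11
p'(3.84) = -11.68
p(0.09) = -2.37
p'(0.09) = -4.18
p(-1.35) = 1.58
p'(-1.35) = -1.30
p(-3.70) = -0.89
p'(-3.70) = 3.40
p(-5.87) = -12.98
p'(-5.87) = 7.74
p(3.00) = -23.00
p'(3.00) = -10.00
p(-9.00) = -47.00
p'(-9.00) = 14.00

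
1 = 1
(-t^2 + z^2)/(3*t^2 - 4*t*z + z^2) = (t + z)/(-3*t + z)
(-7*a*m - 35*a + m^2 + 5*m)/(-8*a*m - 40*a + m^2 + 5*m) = (7*a - m)/(8*a - m)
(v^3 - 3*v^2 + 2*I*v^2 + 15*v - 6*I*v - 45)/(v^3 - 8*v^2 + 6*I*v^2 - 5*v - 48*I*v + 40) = (v^2 - 3*v*(1 + I) + 9*I)/(v^2 + v*(-8 + I) - 8*I)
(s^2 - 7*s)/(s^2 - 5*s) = (s - 7)/(s - 5)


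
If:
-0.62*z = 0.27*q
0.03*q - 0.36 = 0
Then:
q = 12.00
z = -5.23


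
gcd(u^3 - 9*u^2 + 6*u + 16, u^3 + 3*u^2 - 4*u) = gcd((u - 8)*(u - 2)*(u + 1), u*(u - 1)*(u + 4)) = 1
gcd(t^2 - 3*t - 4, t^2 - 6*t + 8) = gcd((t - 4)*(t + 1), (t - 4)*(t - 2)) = t - 4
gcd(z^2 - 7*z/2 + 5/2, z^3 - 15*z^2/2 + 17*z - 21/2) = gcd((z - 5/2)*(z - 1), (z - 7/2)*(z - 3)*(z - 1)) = z - 1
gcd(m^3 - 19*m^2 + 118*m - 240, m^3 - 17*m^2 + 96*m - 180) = m^2 - 11*m + 30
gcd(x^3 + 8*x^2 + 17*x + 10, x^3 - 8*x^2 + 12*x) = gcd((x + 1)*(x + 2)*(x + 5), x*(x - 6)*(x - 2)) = 1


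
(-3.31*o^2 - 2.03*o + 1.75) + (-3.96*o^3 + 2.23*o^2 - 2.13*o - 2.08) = -3.96*o^3 - 1.08*o^2 - 4.16*o - 0.33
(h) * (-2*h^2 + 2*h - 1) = -2*h^3 + 2*h^2 - h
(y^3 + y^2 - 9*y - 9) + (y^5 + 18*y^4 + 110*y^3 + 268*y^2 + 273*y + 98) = y^5 + 18*y^4 + 111*y^3 + 269*y^2 + 264*y + 89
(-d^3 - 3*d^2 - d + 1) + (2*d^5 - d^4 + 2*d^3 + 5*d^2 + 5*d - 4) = 2*d^5 - d^4 + d^3 + 2*d^2 + 4*d - 3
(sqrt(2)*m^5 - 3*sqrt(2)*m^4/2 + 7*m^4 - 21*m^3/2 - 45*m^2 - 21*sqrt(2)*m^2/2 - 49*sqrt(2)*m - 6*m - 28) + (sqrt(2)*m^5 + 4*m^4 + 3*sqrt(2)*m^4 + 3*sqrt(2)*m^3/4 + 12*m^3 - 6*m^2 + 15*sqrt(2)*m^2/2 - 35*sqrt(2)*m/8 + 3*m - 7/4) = 2*sqrt(2)*m^5 + 3*sqrt(2)*m^4/2 + 11*m^4 + 3*sqrt(2)*m^3/4 + 3*m^3/2 - 51*m^2 - 3*sqrt(2)*m^2 - 427*sqrt(2)*m/8 - 3*m - 119/4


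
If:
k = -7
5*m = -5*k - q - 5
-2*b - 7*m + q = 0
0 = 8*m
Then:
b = 15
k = -7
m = 0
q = 30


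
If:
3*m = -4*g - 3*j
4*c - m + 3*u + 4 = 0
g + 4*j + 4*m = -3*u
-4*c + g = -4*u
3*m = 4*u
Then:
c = -183/248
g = -27/62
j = 44/31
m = -26/31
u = -39/62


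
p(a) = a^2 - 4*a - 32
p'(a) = 2*a - 4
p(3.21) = -34.54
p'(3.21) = 2.42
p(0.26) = -32.97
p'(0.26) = -3.48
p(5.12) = -26.27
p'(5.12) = 6.24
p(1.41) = -35.65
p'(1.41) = -1.18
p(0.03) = -32.12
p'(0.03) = -3.94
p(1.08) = -35.15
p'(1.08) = -1.84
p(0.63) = -34.12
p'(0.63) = -2.74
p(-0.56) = -29.45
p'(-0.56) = -5.12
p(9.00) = 13.00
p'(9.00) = 14.00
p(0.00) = -32.00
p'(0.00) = -4.00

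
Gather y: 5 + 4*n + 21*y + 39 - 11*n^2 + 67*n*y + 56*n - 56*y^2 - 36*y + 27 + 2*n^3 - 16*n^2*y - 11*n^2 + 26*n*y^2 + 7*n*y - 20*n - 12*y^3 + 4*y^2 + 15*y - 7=2*n^3 - 22*n^2 + 40*n - 12*y^3 + y^2*(26*n - 52) + y*(-16*n^2 + 74*n) + 64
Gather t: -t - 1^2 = -t - 1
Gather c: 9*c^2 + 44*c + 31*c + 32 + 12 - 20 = 9*c^2 + 75*c + 24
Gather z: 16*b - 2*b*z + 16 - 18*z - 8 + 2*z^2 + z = 16*b + 2*z^2 + z*(-2*b - 17) + 8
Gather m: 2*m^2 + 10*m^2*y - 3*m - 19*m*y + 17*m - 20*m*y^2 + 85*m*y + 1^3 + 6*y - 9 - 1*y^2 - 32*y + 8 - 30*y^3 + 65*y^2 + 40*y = m^2*(10*y + 2) + m*(-20*y^2 + 66*y + 14) - 30*y^3 + 64*y^2 + 14*y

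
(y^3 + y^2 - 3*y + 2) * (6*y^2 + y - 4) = 6*y^5 + 7*y^4 - 21*y^3 + 5*y^2 + 14*y - 8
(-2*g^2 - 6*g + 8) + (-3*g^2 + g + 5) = -5*g^2 - 5*g + 13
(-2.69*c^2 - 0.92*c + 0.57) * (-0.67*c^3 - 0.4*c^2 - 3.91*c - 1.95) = 1.8023*c^5 + 1.6924*c^4 + 10.504*c^3 + 8.6147*c^2 - 0.4347*c - 1.1115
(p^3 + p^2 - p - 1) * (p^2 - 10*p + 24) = p^5 - 9*p^4 + 13*p^3 + 33*p^2 - 14*p - 24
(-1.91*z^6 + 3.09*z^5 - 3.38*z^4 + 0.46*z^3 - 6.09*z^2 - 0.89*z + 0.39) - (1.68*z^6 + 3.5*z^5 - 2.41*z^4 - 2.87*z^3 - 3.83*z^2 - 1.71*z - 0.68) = -3.59*z^6 - 0.41*z^5 - 0.97*z^4 + 3.33*z^3 - 2.26*z^2 + 0.82*z + 1.07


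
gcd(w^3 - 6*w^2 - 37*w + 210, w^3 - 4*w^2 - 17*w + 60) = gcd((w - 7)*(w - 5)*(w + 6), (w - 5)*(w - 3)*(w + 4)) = w - 5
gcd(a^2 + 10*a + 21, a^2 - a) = 1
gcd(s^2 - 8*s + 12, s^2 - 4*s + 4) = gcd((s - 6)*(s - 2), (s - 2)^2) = s - 2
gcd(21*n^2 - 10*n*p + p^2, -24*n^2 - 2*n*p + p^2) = 1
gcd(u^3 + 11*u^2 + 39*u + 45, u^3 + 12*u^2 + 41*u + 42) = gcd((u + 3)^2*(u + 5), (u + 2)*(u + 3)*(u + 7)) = u + 3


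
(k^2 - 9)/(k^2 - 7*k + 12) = (k + 3)/(k - 4)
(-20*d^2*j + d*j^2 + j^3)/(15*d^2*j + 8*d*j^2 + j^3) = (-4*d + j)/(3*d + j)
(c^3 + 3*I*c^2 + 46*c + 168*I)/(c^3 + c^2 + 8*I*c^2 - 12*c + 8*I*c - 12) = (c^2 - 3*I*c + 28)/(c^2 + c*(1 + 2*I) + 2*I)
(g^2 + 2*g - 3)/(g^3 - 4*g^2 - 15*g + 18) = 1/(g - 6)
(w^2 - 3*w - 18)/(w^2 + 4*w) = (w^2 - 3*w - 18)/(w*(w + 4))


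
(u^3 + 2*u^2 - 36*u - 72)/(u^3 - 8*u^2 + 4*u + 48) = (u + 6)/(u - 4)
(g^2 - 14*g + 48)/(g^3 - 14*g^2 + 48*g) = 1/g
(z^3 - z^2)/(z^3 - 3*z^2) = (z - 1)/(z - 3)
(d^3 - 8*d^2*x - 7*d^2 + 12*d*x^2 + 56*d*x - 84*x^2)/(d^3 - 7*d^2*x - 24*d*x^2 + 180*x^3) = (-d^2 + 2*d*x + 7*d - 14*x)/(-d^2 + d*x + 30*x^2)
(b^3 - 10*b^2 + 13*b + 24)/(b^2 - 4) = (b^3 - 10*b^2 + 13*b + 24)/(b^2 - 4)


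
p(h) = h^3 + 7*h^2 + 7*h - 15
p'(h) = 3*h^2 + 14*h + 7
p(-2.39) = -5.40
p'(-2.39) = -9.32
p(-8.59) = -192.45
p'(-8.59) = 108.10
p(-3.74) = 4.42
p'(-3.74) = -3.40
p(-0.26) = -16.36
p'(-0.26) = 3.56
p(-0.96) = -16.15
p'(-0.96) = -3.68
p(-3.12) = 0.93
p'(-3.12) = -7.48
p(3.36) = 125.48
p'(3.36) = 87.91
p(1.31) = 8.43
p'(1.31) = 30.49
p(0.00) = -15.00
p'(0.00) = 7.00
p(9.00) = 1344.00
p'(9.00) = 376.00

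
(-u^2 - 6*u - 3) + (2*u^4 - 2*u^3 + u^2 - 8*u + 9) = 2*u^4 - 2*u^3 - 14*u + 6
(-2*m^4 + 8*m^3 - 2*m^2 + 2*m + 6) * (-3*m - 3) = 6*m^5 - 18*m^4 - 18*m^3 - 24*m - 18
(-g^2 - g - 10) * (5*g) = -5*g^3 - 5*g^2 - 50*g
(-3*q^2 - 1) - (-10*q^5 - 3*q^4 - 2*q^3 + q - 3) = 10*q^5 + 3*q^4 + 2*q^3 - 3*q^2 - q + 2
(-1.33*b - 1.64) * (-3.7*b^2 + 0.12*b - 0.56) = 4.921*b^3 + 5.9084*b^2 + 0.548*b + 0.9184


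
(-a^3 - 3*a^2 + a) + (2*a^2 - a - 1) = -a^3 - a^2 - 1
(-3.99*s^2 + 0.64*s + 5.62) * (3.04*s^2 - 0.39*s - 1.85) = -12.1296*s^4 + 3.5017*s^3 + 24.2167*s^2 - 3.3758*s - 10.397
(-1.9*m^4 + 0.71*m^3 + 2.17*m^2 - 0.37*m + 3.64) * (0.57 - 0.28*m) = 0.532*m^5 - 1.2818*m^4 - 0.2029*m^3 + 1.3405*m^2 - 1.2301*m + 2.0748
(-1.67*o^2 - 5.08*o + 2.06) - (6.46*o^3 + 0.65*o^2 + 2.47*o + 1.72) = -6.46*o^3 - 2.32*o^2 - 7.55*o + 0.34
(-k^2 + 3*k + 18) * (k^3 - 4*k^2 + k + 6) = -k^5 + 7*k^4 + 5*k^3 - 75*k^2 + 36*k + 108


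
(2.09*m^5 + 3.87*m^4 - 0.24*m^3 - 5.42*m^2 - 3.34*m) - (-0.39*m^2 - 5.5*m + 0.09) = 2.09*m^5 + 3.87*m^4 - 0.24*m^3 - 5.03*m^2 + 2.16*m - 0.09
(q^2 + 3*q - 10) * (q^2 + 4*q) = q^4 + 7*q^3 + 2*q^2 - 40*q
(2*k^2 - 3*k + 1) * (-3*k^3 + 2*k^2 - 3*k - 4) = -6*k^5 + 13*k^4 - 15*k^3 + 3*k^2 + 9*k - 4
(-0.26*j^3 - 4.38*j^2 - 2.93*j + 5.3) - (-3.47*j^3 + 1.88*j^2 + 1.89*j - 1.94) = 3.21*j^3 - 6.26*j^2 - 4.82*j + 7.24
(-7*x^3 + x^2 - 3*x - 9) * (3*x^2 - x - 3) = -21*x^5 + 10*x^4 + 11*x^3 - 27*x^2 + 18*x + 27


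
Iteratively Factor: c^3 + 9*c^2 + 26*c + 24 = (c + 4)*(c^2 + 5*c + 6) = (c + 3)*(c + 4)*(c + 2)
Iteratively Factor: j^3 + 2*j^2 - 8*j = (j - 2)*(j^2 + 4*j) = (j - 2)*(j + 4)*(j)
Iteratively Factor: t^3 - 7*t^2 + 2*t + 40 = (t + 2)*(t^2 - 9*t + 20) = (t - 4)*(t + 2)*(t - 5)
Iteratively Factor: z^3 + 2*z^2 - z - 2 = (z + 2)*(z^2 - 1) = (z + 1)*(z + 2)*(z - 1)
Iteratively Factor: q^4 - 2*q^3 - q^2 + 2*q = (q + 1)*(q^3 - 3*q^2 + 2*q) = (q - 2)*(q + 1)*(q^2 - q) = (q - 2)*(q - 1)*(q + 1)*(q)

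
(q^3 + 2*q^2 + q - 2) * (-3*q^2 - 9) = -3*q^5 - 6*q^4 - 12*q^3 - 12*q^2 - 9*q + 18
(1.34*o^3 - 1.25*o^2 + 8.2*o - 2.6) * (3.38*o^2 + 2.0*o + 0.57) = 4.5292*o^5 - 1.545*o^4 + 25.9798*o^3 + 6.8995*o^2 - 0.526000000000001*o - 1.482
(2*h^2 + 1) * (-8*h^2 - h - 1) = -16*h^4 - 2*h^3 - 10*h^2 - h - 1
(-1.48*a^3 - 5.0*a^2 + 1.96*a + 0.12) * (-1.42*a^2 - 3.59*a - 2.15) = 2.1016*a^5 + 12.4132*a^4 + 18.3488*a^3 + 3.5432*a^2 - 4.6448*a - 0.258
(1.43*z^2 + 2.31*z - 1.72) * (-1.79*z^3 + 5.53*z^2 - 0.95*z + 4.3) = -2.5597*z^5 + 3.773*z^4 + 14.4946*z^3 - 5.5571*z^2 + 11.567*z - 7.396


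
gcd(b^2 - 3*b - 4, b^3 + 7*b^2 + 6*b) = b + 1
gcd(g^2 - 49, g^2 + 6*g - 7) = g + 7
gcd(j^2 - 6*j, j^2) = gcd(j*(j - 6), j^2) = j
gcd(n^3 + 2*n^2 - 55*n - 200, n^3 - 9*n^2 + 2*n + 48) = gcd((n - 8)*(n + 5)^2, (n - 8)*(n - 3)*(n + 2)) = n - 8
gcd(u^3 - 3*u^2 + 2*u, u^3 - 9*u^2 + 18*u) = u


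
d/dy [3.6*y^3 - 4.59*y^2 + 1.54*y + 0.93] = 10.8*y^2 - 9.18*y + 1.54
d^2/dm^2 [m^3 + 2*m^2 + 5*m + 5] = 6*m + 4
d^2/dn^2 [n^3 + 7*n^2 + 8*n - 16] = 6*n + 14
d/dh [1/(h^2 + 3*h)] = (-2*h - 3)/(h^2*(h + 3)^2)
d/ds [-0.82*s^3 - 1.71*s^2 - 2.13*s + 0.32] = -2.46*s^2 - 3.42*s - 2.13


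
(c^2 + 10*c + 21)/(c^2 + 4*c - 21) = (c + 3)/(c - 3)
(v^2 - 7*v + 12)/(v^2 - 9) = (v - 4)/(v + 3)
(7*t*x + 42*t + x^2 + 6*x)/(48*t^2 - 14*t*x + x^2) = (7*t*x + 42*t + x^2 + 6*x)/(48*t^2 - 14*t*x + x^2)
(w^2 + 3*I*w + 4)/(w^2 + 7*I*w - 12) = (w - I)/(w + 3*I)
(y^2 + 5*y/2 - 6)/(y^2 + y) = (y^2 + 5*y/2 - 6)/(y*(y + 1))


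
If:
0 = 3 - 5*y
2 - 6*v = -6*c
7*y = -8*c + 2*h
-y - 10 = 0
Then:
No Solution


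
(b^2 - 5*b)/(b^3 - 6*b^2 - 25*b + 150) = b/(b^2 - b - 30)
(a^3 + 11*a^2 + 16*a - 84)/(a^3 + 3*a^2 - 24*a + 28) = (a + 6)/(a - 2)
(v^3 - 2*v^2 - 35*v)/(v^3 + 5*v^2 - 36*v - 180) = v*(v - 7)/(v^2 - 36)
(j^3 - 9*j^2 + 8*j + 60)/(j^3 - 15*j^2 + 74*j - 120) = (j + 2)/(j - 4)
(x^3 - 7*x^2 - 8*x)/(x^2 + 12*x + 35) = x*(x^2 - 7*x - 8)/(x^2 + 12*x + 35)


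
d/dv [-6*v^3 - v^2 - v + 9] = -18*v^2 - 2*v - 1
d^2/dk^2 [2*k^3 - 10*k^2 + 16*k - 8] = 12*k - 20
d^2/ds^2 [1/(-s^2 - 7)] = 2*(7 - 3*s^2)/(s^2 + 7)^3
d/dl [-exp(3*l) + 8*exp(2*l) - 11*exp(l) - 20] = (-3*exp(2*l) + 16*exp(l) - 11)*exp(l)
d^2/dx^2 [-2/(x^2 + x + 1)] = 4*(x^2 + x - (2*x + 1)^2 + 1)/(x^2 + x + 1)^3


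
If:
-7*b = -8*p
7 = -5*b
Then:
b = -7/5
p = -49/40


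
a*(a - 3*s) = a^2 - 3*a*s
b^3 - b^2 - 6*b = b*(b - 3)*(b + 2)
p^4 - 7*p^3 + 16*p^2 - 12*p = p*(p - 3)*(p - 2)^2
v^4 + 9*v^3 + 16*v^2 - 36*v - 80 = (v - 2)*(v + 2)*(v + 4)*(v + 5)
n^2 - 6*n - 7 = (n - 7)*(n + 1)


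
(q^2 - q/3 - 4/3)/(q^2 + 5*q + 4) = (q - 4/3)/(q + 4)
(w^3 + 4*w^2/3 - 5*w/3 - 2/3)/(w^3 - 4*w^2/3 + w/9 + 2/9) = 3*(w + 2)/(3*w - 2)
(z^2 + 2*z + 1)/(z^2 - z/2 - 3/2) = 2*(z + 1)/(2*z - 3)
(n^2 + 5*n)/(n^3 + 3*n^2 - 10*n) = 1/(n - 2)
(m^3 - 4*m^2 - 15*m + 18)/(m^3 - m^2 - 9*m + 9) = (m - 6)/(m - 3)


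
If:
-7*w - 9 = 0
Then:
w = -9/7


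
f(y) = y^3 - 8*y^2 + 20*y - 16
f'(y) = 3*y^2 - 16*y + 20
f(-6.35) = -721.63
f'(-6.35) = 242.57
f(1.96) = -0.00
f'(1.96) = 0.16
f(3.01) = -1.01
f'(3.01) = -0.98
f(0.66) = -6.00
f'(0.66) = 10.75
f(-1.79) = -83.17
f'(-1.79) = 58.25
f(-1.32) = -58.64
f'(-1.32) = 46.35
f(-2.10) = -102.54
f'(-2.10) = 66.83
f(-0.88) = -40.48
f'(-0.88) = 36.40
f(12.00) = 800.00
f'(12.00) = 260.00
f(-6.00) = -640.00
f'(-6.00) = 224.00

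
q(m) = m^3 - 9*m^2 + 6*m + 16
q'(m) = 3*m^2 - 18*m + 6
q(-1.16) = -4.63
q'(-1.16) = 30.92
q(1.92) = 1.42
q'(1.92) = -17.50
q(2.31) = -5.84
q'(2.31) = -19.57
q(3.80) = -36.29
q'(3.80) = -19.08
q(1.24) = 11.51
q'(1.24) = -11.71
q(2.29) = -5.45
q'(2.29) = -19.49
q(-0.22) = 14.23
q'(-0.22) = 10.11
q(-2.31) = -58.21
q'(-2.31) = 63.59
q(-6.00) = -560.00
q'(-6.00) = 222.00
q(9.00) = 70.00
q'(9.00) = 87.00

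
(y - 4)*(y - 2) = y^2 - 6*y + 8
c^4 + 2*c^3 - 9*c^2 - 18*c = c*(c - 3)*(c + 2)*(c + 3)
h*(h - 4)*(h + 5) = h^3 + h^2 - 20*h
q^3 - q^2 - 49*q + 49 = (q - 7)*(q - 1)*(q + 7)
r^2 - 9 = (r - 3)*(r + 3)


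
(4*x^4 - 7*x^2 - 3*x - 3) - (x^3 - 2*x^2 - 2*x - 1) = 4*x^4 - x^3 - 5*x^2 - x - 2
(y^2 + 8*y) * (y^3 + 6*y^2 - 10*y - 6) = y^5 + 14*y^4 + 38*y^3 - 86*y^2 - 48*y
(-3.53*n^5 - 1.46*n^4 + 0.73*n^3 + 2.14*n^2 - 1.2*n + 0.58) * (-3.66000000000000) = 12.9198*n^5 + 5.3436*n^4 - 2.6718*n^3 - 7.8324*n^2 + 4.392*n - 2.1228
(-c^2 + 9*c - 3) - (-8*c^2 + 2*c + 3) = 7*c^2 + 7*c - 6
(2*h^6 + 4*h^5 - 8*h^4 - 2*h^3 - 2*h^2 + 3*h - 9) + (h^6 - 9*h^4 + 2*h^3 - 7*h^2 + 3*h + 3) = 3*h^6 + 4*h^5 - 17*h^4 - 9*h^2 + 6*h - 6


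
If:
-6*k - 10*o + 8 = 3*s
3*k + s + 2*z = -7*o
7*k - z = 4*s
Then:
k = 91*z/125 + 224/125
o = -93*z/125 - 152/125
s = 128*z/125 + 392/125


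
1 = 1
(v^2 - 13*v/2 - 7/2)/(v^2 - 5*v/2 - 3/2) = (v - 7)/(v - 3)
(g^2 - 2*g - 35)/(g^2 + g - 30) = (g^2 - 2*g - 35)/(g^2 + g - 30)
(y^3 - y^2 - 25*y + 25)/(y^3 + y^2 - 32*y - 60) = (y^2 - 6*y + 5)/(y^2 - 4*y - 12)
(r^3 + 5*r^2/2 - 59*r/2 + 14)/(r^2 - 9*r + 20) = (2*r^2 + 13*r - 7)/(2*(r - 5))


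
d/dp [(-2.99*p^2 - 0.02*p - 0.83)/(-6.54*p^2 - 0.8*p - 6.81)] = (2.2612*p^2 + 29.8674*p - 0.5278)/(42.7716*p^4 + 10.464*p^3 + 89.7148*p^2 + 10.896*p + 46.3761)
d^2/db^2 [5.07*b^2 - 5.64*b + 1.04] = 10.1400000000000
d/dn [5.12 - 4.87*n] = -4.87000000000000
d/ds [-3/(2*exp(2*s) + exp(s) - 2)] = (12*exp(s) + 3)*exp(s)/(2*exp(2*s) + exp(s) - 2)^2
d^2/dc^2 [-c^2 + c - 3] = -2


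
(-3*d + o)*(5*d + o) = -15*d^2 + 2*d*o + o^2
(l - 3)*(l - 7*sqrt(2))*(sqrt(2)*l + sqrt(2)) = sqrt(2)*l^3 - 14*l^2 - 2*sqrt(2)*l^2 - 3*sqrt(2)*l + 28*l + 42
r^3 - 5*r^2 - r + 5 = (r - 5)*(r - 1)*(r + 1)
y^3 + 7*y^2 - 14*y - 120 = (y - 4)*(y + 5)*(y + 6)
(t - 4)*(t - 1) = t^2 - 5*t + 4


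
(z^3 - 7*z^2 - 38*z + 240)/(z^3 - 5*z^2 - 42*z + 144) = (z - 5)/(z - 3)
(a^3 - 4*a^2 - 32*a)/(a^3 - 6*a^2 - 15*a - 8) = a*(a + 4)/(a^2 + 2*a + 1)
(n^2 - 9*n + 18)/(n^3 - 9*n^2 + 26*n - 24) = (n - 6)/(n^2 - 6*n + 8)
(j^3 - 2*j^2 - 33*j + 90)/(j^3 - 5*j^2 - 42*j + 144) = (j - 5)/(j - 8)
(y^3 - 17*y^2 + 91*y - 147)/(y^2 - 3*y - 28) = (y^2 - 10*y + 21)/(y + 4)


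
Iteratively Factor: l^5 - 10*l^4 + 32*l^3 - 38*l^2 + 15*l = (l - 5)*(l^4 - 5*l^3 + 7*l^2 - 3*l) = (l - 5)*(l - 1)*(l^3 - 4*l^2 + 3*l) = (l - 5)*(l - 1)^2*(l^2 - 3*l) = (l - 5)*(l - 3)*(l - 1)^2*(l)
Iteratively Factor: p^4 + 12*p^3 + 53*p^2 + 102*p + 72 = (p + 4)*(p^3 + 8*p^2 + 21*p + 18) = (p + 3)*(p + 4)*(p^2 + 5*p + 6) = (p + 3)^2*(p + 4)*(p + 2)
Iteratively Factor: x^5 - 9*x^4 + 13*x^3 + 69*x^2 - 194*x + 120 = (x - 4)*(x^4 - 5*x^3 - 7*x^2 + 41*x - 30) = (x - 4)*(x - 2)*(x^3 - 3*x^2 - 13*x + 15) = (x - 4)*(x - 2)*(x + 3)*(x^2 - 6*x + 5) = (x - 4)*(x - 2)*(x - 1)*(x + 3)*(x - 5)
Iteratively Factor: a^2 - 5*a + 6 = (a - 2)*(a - 3)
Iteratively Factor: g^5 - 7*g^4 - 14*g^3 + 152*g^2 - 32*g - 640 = (g + 4)*(g^4 - 11*g^3 + 30*g^2 + 32*g - 160) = (g - 4)*(g + 4)*(g^3 - 7*g^2 + 2*g + 40) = (g - 4)*(g + 2)*(g + 4)*(g^2 - 9*g + 20) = (g - 4)^2*(g + 2)*(g + 4)*(g - 5)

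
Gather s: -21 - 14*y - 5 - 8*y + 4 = -22*y - 22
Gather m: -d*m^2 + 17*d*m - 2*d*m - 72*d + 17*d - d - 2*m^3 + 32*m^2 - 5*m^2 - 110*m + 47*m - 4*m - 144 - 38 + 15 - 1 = -56*d - 2*m^3 + m^2*(27 - d) + m*(15*d - 67) - 168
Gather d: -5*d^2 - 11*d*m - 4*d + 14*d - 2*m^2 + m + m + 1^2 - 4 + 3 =-5*d^2 + d*(10 - 11*m) - 2*m^2 + 2*m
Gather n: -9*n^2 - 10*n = -9*n^2 - 10*n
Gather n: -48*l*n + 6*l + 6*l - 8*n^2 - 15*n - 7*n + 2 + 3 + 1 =12*l - 8*n^2 + n*(-48*l - 22) + 6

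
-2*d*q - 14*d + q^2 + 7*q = (-2*d + q)*(q + 7)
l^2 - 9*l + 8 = (l - 8)*(l - 1)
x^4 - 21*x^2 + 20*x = x*(x - 4)*(x - 1)*(x + 5)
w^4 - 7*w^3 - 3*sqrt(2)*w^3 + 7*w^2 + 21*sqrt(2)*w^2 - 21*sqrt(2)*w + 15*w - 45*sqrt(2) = (w - 5)*(w - 3)*(w + 1)*(w - 3*sqrt(2))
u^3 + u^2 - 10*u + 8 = (u - 2)*(u - 1)*(u + 4)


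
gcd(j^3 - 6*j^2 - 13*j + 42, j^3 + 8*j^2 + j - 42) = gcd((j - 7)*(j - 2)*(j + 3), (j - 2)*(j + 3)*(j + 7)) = j^2 + j - 6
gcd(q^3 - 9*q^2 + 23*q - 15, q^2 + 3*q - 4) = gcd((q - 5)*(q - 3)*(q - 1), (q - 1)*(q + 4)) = q - 1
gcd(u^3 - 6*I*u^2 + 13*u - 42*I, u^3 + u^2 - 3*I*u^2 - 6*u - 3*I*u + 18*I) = 1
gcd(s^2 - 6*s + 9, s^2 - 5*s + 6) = s - 3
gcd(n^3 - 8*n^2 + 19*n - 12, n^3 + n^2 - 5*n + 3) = n - 1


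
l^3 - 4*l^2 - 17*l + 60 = (l - 5)*(l - 3)*(l + 4)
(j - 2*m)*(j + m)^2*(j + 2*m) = j^4 + 2*j^3*m - 3*j^2*m^2 - 8*j*m^3 - 4*m^4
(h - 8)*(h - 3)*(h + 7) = h^3 - 4*h^2 - 53*h + 168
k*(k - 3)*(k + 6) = k^3 + 3*k^2 - 18*k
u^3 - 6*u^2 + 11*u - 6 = (u - 3)*(u - 2)*(u - 1)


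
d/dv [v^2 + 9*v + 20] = 2*v + 9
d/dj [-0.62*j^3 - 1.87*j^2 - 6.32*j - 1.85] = -1.86*j^2 - 3.74*j - 6.32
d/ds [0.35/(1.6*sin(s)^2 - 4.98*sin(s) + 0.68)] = (1.743 - 1.12*sin(s))*cos(s)/(1.6*sin(s)^2 - 4.98*sin(s) + 0.68)^2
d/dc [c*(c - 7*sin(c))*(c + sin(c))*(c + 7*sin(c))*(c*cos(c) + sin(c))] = -c^5*sin(c) - 2*c^4*sin(c)^2 + 6*c^4*cos(c) + c^4 + 147*c^3*sin(c)^3 + 6*c^3*sin(c)*cos(c) - 94*c^3*sin(c) + 196*c^2*sin(c)^4 - 294*c^2*sin(c)^2*cos(c) - 144*c^2*sin(c)^2 - 294*c*sin(c)^3*cos(c) - 98*c*sin(c)^3 - 49*sin(c)^4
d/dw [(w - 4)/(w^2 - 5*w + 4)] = -1/(w^2 - 2*w + 1)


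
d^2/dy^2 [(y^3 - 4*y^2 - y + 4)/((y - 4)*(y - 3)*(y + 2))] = 2*(y^3 + 15*y^2 + 3*y + 29)/(y^6 - 3*y^5 - 15*y^4 + 35*y^3 + 90*y^2 - 108*y - 216)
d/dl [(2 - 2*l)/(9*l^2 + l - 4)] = 2*(-9*l^2 - l + (l - 1)*(18*l + 1) + 4)/(9*l^2 + l - 4)^2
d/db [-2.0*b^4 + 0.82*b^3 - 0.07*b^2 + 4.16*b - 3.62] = -8.0*b^3 + 2.46*b^2 - 0.14*b + 4.16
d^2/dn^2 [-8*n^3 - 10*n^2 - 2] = -48*n - 20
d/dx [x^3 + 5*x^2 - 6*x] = 3*x^2 + 10*x - 6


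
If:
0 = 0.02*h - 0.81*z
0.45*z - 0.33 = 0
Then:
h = 29.70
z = 0.73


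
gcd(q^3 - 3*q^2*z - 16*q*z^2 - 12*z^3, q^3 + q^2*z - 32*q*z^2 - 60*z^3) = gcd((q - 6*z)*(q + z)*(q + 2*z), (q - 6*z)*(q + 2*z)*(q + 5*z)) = -q^2 + 4*q*z + 12*z^2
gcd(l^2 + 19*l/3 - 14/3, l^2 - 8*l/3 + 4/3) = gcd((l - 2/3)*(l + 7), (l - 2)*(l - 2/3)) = l - 2/3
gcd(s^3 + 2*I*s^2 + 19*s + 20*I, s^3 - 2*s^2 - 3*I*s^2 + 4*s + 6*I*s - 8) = s^2 - 3*I*s + 4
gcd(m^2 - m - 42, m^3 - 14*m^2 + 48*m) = 1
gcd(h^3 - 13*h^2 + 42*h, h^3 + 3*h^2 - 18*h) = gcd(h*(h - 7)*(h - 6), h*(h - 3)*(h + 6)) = h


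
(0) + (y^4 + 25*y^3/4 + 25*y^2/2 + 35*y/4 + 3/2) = y^4 + 25*y^3/4 + 25*y^2/2 + 35*y/4 + 3/2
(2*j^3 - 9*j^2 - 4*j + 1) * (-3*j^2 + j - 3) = -6*j^5 + 29*j^4 - 3*j^3 + 20*j^2 + 13*j - 3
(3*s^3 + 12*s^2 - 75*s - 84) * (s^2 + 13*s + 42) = 3*s^5 + 51*s^4 + 207*s^3 - 555*s^2 - 4242*s - 3528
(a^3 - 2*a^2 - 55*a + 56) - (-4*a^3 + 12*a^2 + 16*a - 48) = 5*a^3 - 14*a^2 - 71*a + 104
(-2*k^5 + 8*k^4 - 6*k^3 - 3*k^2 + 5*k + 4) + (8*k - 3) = -2*k^5 + 8*k^4 - 6*k^3 - 3*k^2 + 13*k + 1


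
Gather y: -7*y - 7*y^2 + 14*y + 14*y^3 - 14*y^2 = 14*y^3 - 21*y^2 + 7*y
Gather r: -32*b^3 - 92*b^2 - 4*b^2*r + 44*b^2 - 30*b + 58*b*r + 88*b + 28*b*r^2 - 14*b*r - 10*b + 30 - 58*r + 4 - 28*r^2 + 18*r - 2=-32*b^3 - 48*b^2 + 48*b + r^2*(28*b - 28) + r*(-4*b^2 + 44*b - 40) + 32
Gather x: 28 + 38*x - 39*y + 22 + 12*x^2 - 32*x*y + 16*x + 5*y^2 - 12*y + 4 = 12*x^2 + x*(54 - 32*y) + 5*y^2 - 51*y + 54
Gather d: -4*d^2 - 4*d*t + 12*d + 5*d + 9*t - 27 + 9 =-4*d^2 + d*(17 - 4*t) + 9*t - 18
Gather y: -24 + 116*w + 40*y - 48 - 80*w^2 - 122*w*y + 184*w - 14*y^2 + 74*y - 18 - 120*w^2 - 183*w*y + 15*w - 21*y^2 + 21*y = -200*w^2 + 315*w - 35*y^2 + y*(135 - 305*w) - 90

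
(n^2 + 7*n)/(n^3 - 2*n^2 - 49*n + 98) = n/(n^2 - 9*n + 14)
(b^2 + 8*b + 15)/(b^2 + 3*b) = (b + 5)/b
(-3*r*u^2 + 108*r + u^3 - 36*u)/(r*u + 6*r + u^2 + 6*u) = (-3*r*u + 18*r + u^2 - 6*u)/(r + u)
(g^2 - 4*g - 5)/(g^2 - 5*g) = (g + 1)/g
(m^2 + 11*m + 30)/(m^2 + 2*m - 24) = (m + 5)/(m - 4)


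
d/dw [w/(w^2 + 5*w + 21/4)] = 4*(21 - 4*w^2)/(16*w^4 + 160*w^3 + 568*w^2 + 840*w + 441)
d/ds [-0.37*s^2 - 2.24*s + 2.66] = -0.74*s - 2.24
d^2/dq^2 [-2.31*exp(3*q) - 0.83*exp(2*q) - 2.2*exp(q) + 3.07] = (-20.79*exp(2*q) - 3.32*exp(q) - 2.2)*exp(q)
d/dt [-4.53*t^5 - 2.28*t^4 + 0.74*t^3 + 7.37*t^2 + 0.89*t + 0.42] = -22.65*t^4 - 9.12*t^3 + 2.22*t^2 + 14.74*t + 0.89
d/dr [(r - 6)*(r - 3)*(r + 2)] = r*(3*r - 14)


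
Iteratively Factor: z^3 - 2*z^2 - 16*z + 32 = (z - 4)*(z^2 + 2*z - 8) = (z - 4)*(z + 4)*(z - 2)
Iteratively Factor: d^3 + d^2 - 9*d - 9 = (d + 1)*(d^2 - 9) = (d + 1)*(d + 3)*(d - 3)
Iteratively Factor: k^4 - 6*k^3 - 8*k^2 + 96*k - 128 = (k - 2)*(k^3 - 4*k^2 - 16*k + 64) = (k - 4)*(k - 2)*(k^2 - 16) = (k - 4)*(k - 2)*(k + 4)*(k - 4)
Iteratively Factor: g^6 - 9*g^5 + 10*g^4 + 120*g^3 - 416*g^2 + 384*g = (g - 4)*(g^5 - 5*g^4 - 10*g^3 + 80*g^2 - 96*g) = (g - 4)*(g - 3)*(g^4 - 2*g^3 - 16*g^2 + 32*g) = (g - 4)*(g - 3)*(g - 2)*(g^3 - 16*g) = (g - 4)^2*(g - 3)*(g - 2)*(g^2 + 4*g) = g*(g - 4)^2*(g - 3)*(g - 2)*(g + 4)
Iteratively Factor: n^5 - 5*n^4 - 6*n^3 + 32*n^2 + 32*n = (n - 4)*(n^4 - n^3 - 10*n^2 - 8*n) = (n - 4)*(n + 1)*(n^3 - 2*n^2 - 8*n) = (n - 4)^2*(n + 1)*(n^2 + 2*n) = (n - 4)^2*(n + 1)*(n + 2)*(n)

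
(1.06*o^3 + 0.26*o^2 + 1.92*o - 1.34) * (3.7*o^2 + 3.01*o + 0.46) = 3.922*o^5 + 4.1526*o^4 + 8.3742*o^3 + 0.940799999999999*o^2 - 3.1502*o - 0.6164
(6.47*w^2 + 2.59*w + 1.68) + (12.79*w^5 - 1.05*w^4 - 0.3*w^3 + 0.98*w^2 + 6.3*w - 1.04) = 12.79*w^5 - 1.05*w^4 - 0.3*w^3 + 7.45*w^2 + 8.89*w + 0.64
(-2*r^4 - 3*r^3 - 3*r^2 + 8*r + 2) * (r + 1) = -2*r^5 - 5*r^4 - 6*r^3 + 5*r^2 + 10*r + 2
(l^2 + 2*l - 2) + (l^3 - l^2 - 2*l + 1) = l^3 - 1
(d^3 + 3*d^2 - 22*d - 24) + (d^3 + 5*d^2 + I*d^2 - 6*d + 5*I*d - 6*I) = 2*d^3 + 8*d^2 + I*d^2 - 28*d + 5*I*d - 24 - 6*I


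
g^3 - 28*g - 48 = (g - 6)*(g + 2)*(g + 4)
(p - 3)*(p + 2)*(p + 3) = p^3 + 2*p^2 - 9*p - 18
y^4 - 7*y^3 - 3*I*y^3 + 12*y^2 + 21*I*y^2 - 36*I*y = y*(y - 4)*(y - 3)*(y - 3*I)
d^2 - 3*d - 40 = (d - 8)*(d + 5)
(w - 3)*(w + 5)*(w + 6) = w^3 + 8*w^2 - 3*w - 90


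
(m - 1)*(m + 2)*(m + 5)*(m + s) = m^4 + m^3*s + 6*m^3 + 6*m^2*s + 3*m^2 + 3*m*s - 10*m - 10*s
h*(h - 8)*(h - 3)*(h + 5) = h^4 - 6*h^3 - 31*h^2 + 120*h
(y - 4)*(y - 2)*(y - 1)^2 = y^4 - 8*y^3 + 21*y^2 - 22*y + 8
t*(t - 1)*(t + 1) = t^3 - t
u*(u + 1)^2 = u^3 + 2*u^2 + u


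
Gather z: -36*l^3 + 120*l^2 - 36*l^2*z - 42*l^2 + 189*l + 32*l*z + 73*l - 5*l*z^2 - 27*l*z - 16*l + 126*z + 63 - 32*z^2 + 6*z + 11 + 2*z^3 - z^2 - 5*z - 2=-36*l^3 + 78*l^2 + 246*l + 2*z^3 + z^2*(-5*l - 33) + z*(-36*l^2 + 5*l + 127) + 72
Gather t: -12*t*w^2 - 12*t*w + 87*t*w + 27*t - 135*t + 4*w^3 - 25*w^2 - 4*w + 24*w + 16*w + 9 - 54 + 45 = t*(-12*w^2 + 75*w - 108) + 4*w^3 - 25*w^2 + 36*w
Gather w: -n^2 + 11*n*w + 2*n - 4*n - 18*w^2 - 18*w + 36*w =-n^2 - 2*n - 18*w^2 + w*(11*n + 18)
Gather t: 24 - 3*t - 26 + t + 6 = 4 - 2*t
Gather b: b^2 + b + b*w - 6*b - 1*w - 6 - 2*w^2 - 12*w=b^2 + b*(w - 5) - 2*w^2 - 13*w - 6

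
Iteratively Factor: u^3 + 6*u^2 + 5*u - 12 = (u + 4)*(u^2 + 2*u - 3) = (u + 3)*(u + 4)*(u - 1)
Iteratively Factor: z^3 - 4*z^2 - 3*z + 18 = (z - 3)*(z^2 - z - 6) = (z - 3)*(z + 2)*(z - 3)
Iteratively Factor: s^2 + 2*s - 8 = (s + 4)*(s - 2)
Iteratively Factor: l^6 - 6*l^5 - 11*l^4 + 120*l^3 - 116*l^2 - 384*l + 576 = (l - 4)*(l^5 - 2*l^4 - 19*l^3 + 44*l^2 + 60*l - 144) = (l - 4)*(l - 3)*(l^4 + l^3 - 16*l^2 - 4*l + 48) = (l - 4)*(l - 3)*(l + 2)*(l^3 - l^2 - 14*l + 24) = (l - 4)*(l - 3)*(l - 2)*(l + 2)*(l^2 + l - 12) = (l - 4)*(l - 3)*(l - 2)*(l + 2)*(l + 4)*(l - 3)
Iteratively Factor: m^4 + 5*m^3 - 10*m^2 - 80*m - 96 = (m + 4)*(m^3 + m^2 - 14*m - 24) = (m - 4)*(m + 4)*(m^2 + 5*m + 6) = (m - 4)*(m + 2)*(m + 4)*(m + 3)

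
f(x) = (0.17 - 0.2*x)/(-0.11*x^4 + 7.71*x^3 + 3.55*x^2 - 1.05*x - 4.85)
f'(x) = (0.17 - 0.2*x)*(0.44*x^3 - 23.13*x^2 - 7.1*x + 1.05)/(-0.11*x^4 + 7.71*x^3 + 3.55*x^2 - 1.05*x - 4.85)^2 - 0.2/(-0.11*x^4 + 7.71*x^3 + 3.55*x^2 - 1.05*x - 4.85)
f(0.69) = -0.02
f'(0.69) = -0.10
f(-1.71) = -0.02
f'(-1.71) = -0.02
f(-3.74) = -0.00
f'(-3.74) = -0.00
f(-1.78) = -0.01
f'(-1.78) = -0.02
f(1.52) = -0.00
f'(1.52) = 0.00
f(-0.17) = -0.04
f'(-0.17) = 0.06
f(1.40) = -0.01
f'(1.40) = 0.00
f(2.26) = -0.00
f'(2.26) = 0.00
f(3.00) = -0.00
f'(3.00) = 0.00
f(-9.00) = -0.00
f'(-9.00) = -0.00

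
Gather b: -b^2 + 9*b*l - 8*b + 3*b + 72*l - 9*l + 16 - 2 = -b^2 + b*(9*l - 5) + 63*l + 14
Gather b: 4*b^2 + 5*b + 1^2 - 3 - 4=4*b^2 + 5*b - 6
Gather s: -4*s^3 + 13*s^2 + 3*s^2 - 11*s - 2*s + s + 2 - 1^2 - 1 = -4*s^3 + 16*s^2 - 12*s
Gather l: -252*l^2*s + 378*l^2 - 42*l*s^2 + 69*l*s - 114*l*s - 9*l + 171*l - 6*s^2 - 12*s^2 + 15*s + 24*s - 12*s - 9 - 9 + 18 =l^2*(378 - 252*s) + l*(-42*s^2 - 45*s + 162) - 18*s^2 + 27*s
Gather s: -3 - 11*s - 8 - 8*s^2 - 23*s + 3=-8*s^2 - 34*s - 8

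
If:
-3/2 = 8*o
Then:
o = -3/16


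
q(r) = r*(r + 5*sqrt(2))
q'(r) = 2*r + 5*sqrt(2)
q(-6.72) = -2.36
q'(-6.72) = -6.37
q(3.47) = 36.58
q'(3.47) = 14.01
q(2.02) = 18.36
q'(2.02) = 11.11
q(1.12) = 9.17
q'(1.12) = 9.31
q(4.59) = 53.52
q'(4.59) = 16.25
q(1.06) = 8.62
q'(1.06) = 9.19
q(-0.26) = -1.77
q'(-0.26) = 6.55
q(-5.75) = -7.60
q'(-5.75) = -4.43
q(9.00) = 144.64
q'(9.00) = 25.07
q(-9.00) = 17.36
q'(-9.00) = -10.93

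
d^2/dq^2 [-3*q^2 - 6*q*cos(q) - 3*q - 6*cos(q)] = 6*q*cos(q) + 12*sin(q) + 6*cos(q) - 6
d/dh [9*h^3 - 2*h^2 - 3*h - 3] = 27*h^2 - 4*h - 3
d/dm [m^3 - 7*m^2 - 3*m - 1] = 3*m^2 - 14*m - 3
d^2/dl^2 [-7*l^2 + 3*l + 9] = -14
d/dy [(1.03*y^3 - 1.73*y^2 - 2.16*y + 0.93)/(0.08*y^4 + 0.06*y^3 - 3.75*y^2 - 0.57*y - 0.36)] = (-0.0824*y^6 + 0.2768*y^5 - 3.2403*y^4 - 1.2126*y^3 - 8.3937*y^2 + 8.2206*y + 1.3077)/(0.0064*y^8 + 0.0096*y^7 - 0.5964*y^6 - 0.5412*y^5 + 13.9365*y^4 + 4.2318*y^3 + 3.0249*y^2 + 0.4104*y + 0.1296)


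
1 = 1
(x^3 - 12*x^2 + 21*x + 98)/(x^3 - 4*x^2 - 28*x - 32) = (x^2 - 14*x + 49)/(x^2 - 6*x - 16)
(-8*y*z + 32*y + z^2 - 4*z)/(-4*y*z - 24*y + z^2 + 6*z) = (8*y*z - 32*y - z^2 + 4*z)/(4*y*z + 24*y - z^2 - 6*z)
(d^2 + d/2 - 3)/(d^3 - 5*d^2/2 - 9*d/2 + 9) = 1/(d - 3)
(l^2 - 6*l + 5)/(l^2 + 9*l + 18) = (l^2 - 6*l + 5)/(l^2 + 9*l + 18)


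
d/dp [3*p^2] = 6*p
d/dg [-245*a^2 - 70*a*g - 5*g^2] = -70*a - 10*g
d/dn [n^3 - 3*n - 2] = 3*n^2 - 3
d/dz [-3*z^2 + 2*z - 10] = 2 - 6*z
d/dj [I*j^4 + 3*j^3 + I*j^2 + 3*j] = 4*I*j^3 + 9*j^2 + 2*I*j + 3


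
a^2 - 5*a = a*(a - 5)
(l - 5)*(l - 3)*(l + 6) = l^3 - 2*l^2 - 33*l + 90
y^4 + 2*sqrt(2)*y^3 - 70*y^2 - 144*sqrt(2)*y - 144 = (y - 6*sqrt(2))*(y + sqrt(2))^2*(y + 6*sqrt(2))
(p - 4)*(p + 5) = p^2 + p - 20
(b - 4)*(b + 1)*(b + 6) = b^3 + 3*b^2 - 22*b - 24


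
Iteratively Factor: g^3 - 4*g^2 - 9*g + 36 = (g - 4)*(g^2 - 9) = (g - 4)*(g - 3)*(g + 3)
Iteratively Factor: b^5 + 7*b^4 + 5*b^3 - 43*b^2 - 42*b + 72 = (b + 3)*(b^4 + 4*b^3 - 7*b^2 - 22*b + 24) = (b - 2)*(b + 3)*(b^3 + 6*b^2 + 5*b - 12) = (b - 2)*(b + 3)^2*(b^2 + 3*b - 4) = (b - 2)*(b - 1)*(b + 3)^2*(b + 4)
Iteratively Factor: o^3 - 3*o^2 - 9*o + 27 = (o - 3)*(o^2 - 9) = (o - 3)*(o + 3)*(o - 3)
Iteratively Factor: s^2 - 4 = (s - 2)*(s + 2)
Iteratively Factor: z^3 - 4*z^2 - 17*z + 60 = (z - 5)*(z^2 + z - 12) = (z - 5)*(z - 3)*(z + 4)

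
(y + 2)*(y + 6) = y^2 + 8*y + 12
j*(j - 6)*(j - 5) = j^3 - 11*j^2 + 30*j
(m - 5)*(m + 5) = m^2 - 25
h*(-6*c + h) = -6*c*h + h^2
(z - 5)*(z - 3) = z^2 - 8*z + 15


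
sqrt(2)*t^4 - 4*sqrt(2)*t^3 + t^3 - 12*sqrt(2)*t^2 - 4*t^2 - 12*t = t*(t - 6)*(t + 2)*(sqrt(2)*t + 1)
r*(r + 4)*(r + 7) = r^3 + 11*r^2 + 28*r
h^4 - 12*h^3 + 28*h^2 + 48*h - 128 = (h - 8)*(h - 4)*(h - 2)*(h + 2)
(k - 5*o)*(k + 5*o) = k^2 - 25*o^2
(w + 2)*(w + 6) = w^2 + 8*w + 12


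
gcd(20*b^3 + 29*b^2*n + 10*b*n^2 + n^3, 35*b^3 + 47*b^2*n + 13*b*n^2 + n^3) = 5*b^2 + 6*b*n + n^2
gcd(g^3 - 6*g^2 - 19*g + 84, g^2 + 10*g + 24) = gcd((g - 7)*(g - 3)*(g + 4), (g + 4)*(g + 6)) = g + 4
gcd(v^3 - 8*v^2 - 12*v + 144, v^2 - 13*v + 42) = v - 6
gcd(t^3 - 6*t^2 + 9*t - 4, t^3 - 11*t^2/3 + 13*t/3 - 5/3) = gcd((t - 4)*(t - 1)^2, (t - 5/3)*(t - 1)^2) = t^2 - 2*t + 1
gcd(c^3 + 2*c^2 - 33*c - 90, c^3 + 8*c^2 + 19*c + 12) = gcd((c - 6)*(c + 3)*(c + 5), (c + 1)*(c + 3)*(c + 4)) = c + 3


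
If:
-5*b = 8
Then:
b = -8/5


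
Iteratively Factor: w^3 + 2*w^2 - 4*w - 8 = (w + 2)*(w^2 - 4) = (w + 2)^2*(w - 2)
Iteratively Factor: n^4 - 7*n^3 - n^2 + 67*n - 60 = (n - 4)*(n^3 - 3*n^2 - 13*n + 15) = (n - 4)*(n - 1)*(n^2 - 2*n - 15) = (n - 5)*(n - 4)*(n - 1)*(n + 3)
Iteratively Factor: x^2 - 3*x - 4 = (x - 4)*(x + 1)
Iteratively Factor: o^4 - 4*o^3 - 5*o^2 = (o + 1)*(o^3 - 5*o^2) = (o - 5)*(o + 1)*(o^2) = o*(o - 5)*(o + 1)*(o)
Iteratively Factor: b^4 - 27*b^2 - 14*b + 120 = (b + 3)*(b^3 - 3*b^2 - 18*b + 40) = (b + 3)*(b + 4)*(b^2 - 7*b + 10) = (b - 5)*(b + 3)*(b + 4)*(b - 2)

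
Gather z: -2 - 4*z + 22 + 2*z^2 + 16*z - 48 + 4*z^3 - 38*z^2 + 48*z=4*z^3 - 36*z^2 + 60*z - 28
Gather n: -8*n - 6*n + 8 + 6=14 - 14*n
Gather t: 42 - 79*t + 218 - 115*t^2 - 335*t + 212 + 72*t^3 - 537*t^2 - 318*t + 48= 72*t^3 - 652*t^2 - 732*t + 520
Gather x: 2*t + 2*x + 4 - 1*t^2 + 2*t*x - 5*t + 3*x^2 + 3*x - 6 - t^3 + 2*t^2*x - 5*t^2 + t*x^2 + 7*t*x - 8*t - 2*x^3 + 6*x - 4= -t^3 - 6*t^2 - 11*t - 2*x^3 + x^2*(t + 3) + x*(2*t^2 + 9*t + 11) - 6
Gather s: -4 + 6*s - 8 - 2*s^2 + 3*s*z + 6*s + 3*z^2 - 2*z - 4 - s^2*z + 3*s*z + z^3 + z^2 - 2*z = s^2*(-z - 2) + s*(6*z + 12) + z^3 + 4*z^2 - 4*z - 16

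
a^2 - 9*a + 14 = (a - 7)*(a - 2)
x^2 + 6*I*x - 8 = (x + 2*I)*(x + 4*I)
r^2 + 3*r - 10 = (r - 2)*(r + 5)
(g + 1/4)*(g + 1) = g^2 + 5*g/4 + 1/4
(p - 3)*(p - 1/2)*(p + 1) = p^3 - 5*p^2/2 - 2*p + 3/2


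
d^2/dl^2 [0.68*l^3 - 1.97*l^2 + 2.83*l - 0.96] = 4.08*l - 3.94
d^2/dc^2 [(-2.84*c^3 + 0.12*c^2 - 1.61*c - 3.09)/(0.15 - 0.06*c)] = (0.020448*c^3 - 0.15336*c^2 + 0.3834*c + 0.045828)/(0.000216*c^3 - 0.00162*c^2 + 0.00405*c - 0.003375)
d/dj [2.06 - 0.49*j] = -0.490000000000000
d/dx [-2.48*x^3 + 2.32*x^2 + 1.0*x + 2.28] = -7.44*x^2 + 4.64*x + 1.0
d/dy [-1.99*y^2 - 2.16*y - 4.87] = -3.98*y - 2.16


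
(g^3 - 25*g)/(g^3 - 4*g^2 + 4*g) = (g^2 - 25)/(g^2 - 4*g + 4)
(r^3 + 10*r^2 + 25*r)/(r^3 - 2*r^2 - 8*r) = (r^2 + 10*r + 25)/(r^2 - 2*r - 8)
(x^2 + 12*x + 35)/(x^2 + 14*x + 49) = (x + 5)/(x + 7)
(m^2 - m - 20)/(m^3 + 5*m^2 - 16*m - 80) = (m - 5)/(m^2 + m - 20)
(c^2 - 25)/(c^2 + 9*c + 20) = (c - 5)/(c + 4)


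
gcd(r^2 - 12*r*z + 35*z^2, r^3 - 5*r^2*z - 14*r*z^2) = -r + 7*z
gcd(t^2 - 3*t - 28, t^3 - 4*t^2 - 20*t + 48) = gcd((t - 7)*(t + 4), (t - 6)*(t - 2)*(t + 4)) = t + 4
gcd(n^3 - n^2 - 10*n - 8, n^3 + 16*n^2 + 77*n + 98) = n + 2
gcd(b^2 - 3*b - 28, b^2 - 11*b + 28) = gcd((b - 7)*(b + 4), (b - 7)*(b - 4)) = b - 7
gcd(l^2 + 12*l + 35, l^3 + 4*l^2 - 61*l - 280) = l^2 + 12*l + 35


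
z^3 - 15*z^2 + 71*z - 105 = (z - 7)*(z - 5)*(z - 3)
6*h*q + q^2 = q*(6*h + q)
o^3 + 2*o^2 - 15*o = o*(o - 3)*(o + 5)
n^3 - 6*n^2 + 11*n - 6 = (n - 3)*(n - 2)*(n - 1)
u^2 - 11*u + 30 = (u - 6)*(u - 5)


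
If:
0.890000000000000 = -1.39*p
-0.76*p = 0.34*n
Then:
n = 1.43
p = -0.64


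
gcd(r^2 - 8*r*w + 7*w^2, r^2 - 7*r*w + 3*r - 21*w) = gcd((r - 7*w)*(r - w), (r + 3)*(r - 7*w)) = r - 7*w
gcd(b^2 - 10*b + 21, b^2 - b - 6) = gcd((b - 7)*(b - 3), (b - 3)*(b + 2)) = b - 3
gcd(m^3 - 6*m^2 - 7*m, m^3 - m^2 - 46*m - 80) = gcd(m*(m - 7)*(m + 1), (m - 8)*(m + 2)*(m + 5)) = 1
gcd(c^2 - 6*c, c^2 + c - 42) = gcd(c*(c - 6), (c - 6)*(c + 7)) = c - 6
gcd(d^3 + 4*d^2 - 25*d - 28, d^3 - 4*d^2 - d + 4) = d^2 - 3*d - 4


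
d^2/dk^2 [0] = 0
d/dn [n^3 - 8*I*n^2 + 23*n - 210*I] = 3*n^2 - 16*I*n + 23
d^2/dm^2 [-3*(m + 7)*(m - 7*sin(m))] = -21*(m + 7)*sin(m) + 42*cos(m) - 6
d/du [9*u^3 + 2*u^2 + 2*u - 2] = 27*u^2 + 4*u + 2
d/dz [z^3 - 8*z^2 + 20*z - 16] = 3*z^2 - 16*z + 20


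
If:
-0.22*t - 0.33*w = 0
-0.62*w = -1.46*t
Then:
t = 0.00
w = 0.00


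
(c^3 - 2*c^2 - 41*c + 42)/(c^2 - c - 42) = c - 1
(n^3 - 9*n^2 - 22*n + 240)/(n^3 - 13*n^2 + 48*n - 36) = (n^2 - 3*n - 40)/(n^2 - 7*n + 6)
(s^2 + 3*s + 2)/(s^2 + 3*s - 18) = (s^2 + 3*s + 2)/(s^2 + 3*s - 18)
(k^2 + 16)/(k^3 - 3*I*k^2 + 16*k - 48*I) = 1/(k - 3*I)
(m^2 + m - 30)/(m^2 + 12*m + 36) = (m - 5)/(m + 6)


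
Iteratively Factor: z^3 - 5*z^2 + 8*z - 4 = (z - 2)*(z^2 - 3*z + 2) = (z - 2)^2*(z - 1)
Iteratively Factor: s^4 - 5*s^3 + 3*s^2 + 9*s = (s + 1)*(s^3 - 6*s^2 + 9*s) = (s - 3)*(s + 1)*(s^2 - 3*s) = s*(s - 3)*(s + 1)*(s - 3)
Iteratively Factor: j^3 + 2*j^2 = (j + 2)*(j^2) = j*(j + 2)*(j)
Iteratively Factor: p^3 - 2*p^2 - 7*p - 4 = (p + 1)*(p^2 - 3*p - 4) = (p - 4)*(p + 1)*(p + 1)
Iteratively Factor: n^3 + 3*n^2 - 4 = (n + 2)*(n^2 + n - 2) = (n + 2)^2*(n - 1)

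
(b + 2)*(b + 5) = b^2 + 7*b + 10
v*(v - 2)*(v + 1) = v^3 - v^2 - 2*v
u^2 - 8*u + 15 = (u - 5)*(u - 3)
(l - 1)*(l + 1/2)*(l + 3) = l^3 + 5*l^2/2 - 2*l - 3/2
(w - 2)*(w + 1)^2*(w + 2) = w^4 + 2*w^3 - 3*w^2 - 8*w - 4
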